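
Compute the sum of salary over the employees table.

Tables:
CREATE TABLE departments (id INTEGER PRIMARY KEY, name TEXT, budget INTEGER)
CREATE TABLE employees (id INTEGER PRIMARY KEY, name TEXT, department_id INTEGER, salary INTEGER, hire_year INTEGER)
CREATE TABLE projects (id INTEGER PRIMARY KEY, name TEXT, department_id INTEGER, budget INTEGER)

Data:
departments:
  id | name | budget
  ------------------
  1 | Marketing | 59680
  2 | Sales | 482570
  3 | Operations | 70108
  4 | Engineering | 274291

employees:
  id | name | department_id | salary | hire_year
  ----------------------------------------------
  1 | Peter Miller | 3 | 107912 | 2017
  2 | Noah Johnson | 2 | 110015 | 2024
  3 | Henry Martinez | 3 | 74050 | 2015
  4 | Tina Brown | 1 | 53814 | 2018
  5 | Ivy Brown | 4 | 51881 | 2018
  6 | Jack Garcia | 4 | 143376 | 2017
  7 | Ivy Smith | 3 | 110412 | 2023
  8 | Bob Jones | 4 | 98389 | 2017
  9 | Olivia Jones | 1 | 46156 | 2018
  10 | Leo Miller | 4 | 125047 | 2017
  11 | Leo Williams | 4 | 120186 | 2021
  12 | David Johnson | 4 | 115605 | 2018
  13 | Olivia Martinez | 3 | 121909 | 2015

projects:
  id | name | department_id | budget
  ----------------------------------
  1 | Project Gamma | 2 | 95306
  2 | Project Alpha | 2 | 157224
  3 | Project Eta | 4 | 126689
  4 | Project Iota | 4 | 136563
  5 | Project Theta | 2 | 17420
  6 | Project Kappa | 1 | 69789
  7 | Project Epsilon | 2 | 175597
SELECT SUM(salary) FROM employees

Execution result:
1278752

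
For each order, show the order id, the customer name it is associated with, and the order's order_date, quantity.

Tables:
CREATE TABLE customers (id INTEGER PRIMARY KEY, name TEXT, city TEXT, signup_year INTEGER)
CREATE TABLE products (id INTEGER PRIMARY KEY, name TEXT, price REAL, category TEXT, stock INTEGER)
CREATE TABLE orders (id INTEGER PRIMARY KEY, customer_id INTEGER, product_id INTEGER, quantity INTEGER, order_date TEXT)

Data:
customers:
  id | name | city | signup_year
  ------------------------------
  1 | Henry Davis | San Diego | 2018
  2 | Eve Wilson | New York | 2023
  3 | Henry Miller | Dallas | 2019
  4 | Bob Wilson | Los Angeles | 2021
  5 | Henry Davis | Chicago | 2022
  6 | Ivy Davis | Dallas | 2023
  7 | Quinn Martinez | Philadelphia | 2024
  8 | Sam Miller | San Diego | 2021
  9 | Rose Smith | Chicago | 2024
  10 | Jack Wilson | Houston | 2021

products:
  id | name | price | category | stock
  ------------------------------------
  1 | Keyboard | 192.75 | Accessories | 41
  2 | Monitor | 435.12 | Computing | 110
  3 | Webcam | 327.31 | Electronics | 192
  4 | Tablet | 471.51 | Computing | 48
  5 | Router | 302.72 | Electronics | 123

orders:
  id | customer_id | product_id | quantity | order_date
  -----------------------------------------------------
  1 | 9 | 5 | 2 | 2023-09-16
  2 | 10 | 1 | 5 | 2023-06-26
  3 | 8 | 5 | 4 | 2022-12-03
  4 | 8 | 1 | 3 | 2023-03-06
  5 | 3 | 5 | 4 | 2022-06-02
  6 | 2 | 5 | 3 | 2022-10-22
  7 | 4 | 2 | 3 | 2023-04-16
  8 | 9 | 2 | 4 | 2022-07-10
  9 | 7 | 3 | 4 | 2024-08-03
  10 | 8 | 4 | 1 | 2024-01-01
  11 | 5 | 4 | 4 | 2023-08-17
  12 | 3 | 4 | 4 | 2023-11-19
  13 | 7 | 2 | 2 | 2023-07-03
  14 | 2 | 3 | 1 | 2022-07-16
SELECT c.id, p.name AS customer, c.order_date, c.quantity FROM orders c JOIN customers p ON c.customer_id = p.id

Execution result:
id | customer | order_date | quantity
1 | Rose Smith | 2023-09-16 | 2
2 | Jack Wilson | 2023-06-26 | 5
3 | Sam Miller | 2022-12-03 | 4
4 | Sam Miller | 2023-03-06 | 3
5 | Henry Miller | 2022-06-02 | 4
6 | Eve Wilson | 2022-10-22 | 3
7 | Bob Wilson | 2023-04-16 | 3
8 | Rose Smith | 2022-07-10 | 4
9 | Quinn Martinez | 2024-08-03 | 4
10 | Sam Miller | 2024-01-01 | 1
11 | Henry Davis | 2023-08-17 | 4
12 | Henry Miller | 2023-11-19 | 4
13 | Quinn Martinez | 2023-07-03 | 2
14 | Eve Wilson | 2022-07-16 | 1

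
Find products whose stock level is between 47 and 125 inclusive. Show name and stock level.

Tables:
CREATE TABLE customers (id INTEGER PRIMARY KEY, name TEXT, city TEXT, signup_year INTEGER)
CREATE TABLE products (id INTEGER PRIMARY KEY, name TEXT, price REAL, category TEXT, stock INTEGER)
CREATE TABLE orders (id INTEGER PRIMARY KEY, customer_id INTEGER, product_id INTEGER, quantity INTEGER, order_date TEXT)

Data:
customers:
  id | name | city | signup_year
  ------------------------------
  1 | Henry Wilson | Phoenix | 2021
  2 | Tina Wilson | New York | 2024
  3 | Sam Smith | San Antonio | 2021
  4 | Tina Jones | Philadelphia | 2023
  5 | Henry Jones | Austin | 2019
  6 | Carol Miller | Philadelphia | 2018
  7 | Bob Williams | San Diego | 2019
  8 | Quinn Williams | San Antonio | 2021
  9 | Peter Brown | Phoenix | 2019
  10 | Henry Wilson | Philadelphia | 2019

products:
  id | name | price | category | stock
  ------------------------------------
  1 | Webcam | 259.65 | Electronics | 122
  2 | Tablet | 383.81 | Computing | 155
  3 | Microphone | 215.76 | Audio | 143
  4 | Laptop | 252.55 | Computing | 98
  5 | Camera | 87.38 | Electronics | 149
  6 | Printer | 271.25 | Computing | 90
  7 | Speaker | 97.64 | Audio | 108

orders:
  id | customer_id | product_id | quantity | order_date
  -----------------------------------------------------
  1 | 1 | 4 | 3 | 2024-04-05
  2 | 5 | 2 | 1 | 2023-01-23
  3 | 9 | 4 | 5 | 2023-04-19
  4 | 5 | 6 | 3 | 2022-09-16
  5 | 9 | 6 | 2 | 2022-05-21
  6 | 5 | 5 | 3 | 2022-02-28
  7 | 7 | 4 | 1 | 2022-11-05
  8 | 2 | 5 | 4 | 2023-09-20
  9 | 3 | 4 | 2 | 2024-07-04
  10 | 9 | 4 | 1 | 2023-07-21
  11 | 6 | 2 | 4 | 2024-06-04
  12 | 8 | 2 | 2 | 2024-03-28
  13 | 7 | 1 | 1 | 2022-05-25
SELECT name, stock FROM products WHERE stock BETWEEN 47 AND 125

Execution result:
name | stock
Webcam | 122
Laptop | 98
Printer | 90
Speaker | 108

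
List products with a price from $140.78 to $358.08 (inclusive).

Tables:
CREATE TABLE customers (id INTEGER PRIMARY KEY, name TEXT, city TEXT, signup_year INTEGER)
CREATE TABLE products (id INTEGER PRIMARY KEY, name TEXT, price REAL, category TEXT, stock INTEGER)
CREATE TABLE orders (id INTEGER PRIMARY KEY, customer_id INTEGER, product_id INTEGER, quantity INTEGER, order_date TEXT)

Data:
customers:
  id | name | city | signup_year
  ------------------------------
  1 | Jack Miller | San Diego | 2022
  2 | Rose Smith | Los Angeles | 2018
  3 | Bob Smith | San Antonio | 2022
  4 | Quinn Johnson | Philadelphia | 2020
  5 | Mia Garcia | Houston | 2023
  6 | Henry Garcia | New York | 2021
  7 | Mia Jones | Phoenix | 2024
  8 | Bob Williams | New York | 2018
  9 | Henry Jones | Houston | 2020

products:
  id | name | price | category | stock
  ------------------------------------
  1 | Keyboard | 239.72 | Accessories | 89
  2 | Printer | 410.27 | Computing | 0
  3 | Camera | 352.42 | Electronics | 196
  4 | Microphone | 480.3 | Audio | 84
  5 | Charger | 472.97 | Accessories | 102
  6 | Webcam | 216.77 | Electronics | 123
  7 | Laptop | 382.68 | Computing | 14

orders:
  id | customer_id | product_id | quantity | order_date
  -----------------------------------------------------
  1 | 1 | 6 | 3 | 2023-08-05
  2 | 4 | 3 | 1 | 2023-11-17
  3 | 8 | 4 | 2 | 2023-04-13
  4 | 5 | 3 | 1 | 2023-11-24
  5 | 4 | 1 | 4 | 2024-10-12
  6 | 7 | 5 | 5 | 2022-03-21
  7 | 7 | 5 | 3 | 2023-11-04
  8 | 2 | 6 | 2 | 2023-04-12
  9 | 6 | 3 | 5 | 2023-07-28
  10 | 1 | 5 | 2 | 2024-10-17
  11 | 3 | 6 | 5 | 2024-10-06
SELECT name, price FROM products WHERE price BETWEEN 140.78 AND 358.08

Execution result:
name | price
Keyboard | 239.72
Camera | 352.42
Webcam | 216.77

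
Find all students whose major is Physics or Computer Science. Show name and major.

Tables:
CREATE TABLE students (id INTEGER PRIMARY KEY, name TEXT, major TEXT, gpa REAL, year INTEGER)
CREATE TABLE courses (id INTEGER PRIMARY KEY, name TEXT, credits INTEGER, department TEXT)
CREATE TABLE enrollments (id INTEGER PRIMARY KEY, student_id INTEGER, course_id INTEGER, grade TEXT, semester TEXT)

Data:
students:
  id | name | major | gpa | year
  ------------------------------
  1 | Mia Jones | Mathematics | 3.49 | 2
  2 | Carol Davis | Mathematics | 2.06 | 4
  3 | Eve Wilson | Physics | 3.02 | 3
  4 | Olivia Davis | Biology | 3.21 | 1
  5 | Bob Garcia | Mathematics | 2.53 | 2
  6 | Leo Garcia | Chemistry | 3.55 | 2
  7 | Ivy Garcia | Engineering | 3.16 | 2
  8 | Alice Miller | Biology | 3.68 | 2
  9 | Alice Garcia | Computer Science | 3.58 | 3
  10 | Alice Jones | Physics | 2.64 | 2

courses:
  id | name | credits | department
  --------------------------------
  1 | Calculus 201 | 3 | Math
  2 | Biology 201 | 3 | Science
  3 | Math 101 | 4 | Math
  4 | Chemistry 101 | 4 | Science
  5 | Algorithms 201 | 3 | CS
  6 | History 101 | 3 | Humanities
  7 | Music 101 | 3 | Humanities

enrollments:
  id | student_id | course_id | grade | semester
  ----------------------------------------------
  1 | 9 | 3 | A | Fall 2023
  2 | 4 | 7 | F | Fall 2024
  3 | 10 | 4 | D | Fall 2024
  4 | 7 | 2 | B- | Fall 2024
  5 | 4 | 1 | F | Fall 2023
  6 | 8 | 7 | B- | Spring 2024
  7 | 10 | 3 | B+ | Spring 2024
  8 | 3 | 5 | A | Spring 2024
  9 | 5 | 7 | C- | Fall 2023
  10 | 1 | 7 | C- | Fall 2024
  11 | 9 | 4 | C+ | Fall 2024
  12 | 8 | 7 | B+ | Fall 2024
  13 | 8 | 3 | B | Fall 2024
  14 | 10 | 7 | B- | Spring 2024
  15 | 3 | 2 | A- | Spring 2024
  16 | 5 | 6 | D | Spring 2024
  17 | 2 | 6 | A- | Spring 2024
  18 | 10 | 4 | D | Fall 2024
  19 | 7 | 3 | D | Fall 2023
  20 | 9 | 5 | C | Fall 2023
SELECT name, major FROM students WHERE major IN ('Physics', 'Computer Science')

Execution result:
name | major
Eve Wilson | Physics
Alice Garcia | Computer Science
Alice Jones | Physics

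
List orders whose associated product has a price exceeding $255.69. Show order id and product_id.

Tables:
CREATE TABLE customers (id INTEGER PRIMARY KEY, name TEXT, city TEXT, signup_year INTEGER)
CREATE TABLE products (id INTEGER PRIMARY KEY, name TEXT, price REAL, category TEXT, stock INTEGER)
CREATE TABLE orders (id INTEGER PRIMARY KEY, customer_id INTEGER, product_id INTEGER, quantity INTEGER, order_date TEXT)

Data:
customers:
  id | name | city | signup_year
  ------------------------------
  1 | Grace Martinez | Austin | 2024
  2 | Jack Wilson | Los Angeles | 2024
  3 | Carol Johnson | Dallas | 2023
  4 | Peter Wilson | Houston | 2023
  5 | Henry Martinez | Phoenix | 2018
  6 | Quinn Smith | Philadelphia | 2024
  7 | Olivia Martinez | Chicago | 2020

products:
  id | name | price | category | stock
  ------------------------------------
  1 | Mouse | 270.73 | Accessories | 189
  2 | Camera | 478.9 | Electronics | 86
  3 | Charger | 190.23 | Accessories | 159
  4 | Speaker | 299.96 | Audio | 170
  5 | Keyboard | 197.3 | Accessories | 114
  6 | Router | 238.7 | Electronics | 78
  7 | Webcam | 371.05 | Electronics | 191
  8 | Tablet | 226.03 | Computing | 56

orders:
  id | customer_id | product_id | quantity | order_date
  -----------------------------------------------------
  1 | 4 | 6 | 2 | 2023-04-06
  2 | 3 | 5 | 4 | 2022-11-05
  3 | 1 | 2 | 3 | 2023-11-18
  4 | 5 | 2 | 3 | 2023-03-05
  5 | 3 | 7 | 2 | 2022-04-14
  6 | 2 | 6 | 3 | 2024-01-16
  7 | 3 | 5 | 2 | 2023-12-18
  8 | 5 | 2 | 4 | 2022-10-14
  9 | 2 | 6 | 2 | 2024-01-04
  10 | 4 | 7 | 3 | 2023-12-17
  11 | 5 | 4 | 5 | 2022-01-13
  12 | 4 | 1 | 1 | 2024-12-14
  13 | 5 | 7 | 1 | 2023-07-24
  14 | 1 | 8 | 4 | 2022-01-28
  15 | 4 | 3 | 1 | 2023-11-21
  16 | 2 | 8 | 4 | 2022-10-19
SELECT id, product_id FROM orders WHERE product_id IN (SELECT id FROM products WHERE price > 255.69)

Execution result:
id | product_id
3 | 2
4 | 2
5 | 7
8 | 2
10 | 7
11 | 4
12 | 1
13 | 7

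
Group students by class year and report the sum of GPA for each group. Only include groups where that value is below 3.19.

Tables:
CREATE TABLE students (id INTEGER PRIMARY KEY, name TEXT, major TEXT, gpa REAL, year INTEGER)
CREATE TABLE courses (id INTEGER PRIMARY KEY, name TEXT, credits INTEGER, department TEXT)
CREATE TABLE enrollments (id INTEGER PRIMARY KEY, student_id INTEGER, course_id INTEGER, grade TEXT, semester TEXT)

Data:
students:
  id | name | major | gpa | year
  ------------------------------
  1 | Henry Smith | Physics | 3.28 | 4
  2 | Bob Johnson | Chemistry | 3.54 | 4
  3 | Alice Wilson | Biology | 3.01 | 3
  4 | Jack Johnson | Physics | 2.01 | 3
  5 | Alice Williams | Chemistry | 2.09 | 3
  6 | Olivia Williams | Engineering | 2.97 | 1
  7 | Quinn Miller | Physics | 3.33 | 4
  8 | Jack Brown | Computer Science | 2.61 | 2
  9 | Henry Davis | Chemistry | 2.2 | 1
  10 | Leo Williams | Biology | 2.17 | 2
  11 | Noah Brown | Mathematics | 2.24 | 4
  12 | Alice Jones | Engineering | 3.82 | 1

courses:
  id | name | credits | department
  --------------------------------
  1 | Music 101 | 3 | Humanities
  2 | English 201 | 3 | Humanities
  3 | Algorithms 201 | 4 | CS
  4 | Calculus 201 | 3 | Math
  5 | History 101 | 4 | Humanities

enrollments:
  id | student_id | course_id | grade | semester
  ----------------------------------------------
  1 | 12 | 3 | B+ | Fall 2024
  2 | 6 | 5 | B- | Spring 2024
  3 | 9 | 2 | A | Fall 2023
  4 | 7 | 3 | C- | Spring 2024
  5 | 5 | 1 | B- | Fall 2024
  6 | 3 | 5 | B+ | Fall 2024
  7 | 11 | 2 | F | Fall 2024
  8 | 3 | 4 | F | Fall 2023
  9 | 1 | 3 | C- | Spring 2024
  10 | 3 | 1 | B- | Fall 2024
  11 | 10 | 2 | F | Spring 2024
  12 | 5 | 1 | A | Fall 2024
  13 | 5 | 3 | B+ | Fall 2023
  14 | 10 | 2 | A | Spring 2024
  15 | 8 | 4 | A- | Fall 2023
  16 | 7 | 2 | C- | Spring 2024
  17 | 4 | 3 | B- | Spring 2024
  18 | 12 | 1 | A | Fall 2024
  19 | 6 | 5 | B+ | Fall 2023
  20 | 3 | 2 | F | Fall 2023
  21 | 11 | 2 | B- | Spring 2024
SELECT year, SUM(gpa) AS sum_gpa FROM students GROUP BY year HAVING SUM(gpa) < 3.19

Execution result:
(no rows)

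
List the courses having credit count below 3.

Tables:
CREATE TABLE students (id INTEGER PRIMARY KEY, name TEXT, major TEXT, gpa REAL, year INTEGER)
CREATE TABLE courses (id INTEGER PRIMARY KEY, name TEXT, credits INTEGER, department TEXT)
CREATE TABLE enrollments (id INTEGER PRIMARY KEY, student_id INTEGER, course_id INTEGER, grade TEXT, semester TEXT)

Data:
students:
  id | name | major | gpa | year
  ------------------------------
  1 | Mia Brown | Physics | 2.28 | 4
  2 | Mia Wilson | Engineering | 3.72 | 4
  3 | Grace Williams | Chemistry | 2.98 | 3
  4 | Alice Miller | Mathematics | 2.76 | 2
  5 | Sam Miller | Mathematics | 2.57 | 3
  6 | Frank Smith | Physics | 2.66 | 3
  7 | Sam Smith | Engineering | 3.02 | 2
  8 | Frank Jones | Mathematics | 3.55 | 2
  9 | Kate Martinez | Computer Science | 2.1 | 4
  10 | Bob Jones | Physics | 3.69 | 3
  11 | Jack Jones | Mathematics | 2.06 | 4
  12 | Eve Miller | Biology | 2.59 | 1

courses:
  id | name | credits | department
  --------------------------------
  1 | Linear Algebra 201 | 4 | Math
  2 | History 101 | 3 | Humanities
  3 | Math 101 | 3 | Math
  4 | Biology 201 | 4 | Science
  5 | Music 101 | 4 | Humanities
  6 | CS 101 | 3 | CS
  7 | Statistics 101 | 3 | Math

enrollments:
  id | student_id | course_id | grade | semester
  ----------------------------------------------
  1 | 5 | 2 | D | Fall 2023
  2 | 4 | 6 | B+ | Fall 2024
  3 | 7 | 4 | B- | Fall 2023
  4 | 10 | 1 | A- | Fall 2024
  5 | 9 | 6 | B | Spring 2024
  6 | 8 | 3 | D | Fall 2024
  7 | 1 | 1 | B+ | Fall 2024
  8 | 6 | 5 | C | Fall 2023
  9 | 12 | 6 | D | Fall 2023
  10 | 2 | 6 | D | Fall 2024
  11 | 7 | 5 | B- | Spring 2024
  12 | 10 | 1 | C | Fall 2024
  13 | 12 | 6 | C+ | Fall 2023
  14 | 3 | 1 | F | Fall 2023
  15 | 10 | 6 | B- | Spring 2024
SELECT name, credits FROM courses WHERE credits < 3

Execution result:
(no rows)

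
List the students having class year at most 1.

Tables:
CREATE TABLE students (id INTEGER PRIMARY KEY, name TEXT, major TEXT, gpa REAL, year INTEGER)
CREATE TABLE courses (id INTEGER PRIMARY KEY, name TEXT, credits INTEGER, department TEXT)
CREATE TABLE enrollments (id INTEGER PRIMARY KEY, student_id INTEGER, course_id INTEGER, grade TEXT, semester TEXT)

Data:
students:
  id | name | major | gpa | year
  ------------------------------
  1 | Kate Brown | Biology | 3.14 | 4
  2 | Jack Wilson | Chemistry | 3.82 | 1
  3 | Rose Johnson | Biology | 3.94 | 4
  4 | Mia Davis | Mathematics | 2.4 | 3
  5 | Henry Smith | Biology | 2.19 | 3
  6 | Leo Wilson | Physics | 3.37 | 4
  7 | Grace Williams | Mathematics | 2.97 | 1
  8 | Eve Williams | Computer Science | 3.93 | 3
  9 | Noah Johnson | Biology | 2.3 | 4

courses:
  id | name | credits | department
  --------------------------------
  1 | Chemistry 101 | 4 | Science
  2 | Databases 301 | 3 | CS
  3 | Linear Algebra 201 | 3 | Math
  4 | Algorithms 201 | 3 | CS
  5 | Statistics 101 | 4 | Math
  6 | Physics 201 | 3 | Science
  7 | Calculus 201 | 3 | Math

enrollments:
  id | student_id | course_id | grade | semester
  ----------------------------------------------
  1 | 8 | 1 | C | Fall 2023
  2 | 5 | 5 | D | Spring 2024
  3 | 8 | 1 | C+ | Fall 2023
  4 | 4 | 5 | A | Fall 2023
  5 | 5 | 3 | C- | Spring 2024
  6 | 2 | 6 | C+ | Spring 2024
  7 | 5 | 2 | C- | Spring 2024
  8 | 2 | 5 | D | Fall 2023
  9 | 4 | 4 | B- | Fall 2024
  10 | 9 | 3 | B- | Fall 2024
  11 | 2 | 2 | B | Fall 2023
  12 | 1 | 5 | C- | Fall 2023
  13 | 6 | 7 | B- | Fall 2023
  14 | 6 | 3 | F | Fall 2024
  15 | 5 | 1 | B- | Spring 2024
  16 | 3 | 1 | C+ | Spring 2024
SELECT name, year FROM students WHERE year <= 1

Execution result:
name | year
Jack Wilson | 1
Grace Williams | 1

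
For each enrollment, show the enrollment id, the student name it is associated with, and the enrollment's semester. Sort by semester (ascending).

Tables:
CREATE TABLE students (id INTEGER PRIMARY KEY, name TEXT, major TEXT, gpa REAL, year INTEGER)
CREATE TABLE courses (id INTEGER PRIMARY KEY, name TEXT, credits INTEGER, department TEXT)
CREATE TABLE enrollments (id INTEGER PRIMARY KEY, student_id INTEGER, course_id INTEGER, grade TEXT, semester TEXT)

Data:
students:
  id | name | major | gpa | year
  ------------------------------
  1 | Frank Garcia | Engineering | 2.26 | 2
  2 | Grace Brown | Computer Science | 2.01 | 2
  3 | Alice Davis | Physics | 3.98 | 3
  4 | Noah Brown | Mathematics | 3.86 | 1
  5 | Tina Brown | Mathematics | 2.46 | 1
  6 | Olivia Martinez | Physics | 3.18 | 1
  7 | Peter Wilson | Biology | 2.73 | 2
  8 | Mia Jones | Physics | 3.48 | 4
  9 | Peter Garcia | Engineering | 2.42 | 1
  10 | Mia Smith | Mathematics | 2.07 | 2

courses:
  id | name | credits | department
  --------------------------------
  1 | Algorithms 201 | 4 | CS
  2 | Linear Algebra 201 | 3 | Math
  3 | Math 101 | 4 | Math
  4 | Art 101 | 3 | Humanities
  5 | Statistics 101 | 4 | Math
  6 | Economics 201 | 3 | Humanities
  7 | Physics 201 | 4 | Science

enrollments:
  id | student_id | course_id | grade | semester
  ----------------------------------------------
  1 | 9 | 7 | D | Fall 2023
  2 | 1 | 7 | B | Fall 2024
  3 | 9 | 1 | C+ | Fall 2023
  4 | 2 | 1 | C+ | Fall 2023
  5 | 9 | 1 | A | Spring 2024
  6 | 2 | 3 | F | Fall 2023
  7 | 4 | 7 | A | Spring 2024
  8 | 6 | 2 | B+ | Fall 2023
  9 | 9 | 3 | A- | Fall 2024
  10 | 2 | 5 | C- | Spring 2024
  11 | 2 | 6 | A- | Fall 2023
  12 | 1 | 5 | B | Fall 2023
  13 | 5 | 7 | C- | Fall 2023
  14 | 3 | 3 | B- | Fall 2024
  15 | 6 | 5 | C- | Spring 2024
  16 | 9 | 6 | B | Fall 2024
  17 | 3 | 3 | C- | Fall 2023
SELECT c.id, p.name AS student, c.semester FROM enrollments c JOIN students p ON c.student_id = p.id ORDER BY c.semester ASC

Execution result:
id | student | semester
1 | Peter Garcia | Fall 2023
3 | Peter Garcia | Fall 2023
4 | Grace Brown | Fall 2023
6 | Grace Brown | Fall 2023
8 | Olivia Martinez | Fall 2023
11 | Grace Brown | Fall 2023
12 | Frank Garcia | Fall 2023
13 | Tina Brown | Fall 2023
17 | Alice Davis | Fall 2023
2 | Frank Garcia | Fall 2024
9 | Peter Garcia | Fall 2024
14 | Alice Davis | Fall 2024
16 | Peter Garcia | Fall 2024
5 | Peter Garcia | Spring 2024
7 | Noah Brown | Spring 2024
10 | Grace Brown | Spring 2024
15 | Olivia Martinez | Spring 2024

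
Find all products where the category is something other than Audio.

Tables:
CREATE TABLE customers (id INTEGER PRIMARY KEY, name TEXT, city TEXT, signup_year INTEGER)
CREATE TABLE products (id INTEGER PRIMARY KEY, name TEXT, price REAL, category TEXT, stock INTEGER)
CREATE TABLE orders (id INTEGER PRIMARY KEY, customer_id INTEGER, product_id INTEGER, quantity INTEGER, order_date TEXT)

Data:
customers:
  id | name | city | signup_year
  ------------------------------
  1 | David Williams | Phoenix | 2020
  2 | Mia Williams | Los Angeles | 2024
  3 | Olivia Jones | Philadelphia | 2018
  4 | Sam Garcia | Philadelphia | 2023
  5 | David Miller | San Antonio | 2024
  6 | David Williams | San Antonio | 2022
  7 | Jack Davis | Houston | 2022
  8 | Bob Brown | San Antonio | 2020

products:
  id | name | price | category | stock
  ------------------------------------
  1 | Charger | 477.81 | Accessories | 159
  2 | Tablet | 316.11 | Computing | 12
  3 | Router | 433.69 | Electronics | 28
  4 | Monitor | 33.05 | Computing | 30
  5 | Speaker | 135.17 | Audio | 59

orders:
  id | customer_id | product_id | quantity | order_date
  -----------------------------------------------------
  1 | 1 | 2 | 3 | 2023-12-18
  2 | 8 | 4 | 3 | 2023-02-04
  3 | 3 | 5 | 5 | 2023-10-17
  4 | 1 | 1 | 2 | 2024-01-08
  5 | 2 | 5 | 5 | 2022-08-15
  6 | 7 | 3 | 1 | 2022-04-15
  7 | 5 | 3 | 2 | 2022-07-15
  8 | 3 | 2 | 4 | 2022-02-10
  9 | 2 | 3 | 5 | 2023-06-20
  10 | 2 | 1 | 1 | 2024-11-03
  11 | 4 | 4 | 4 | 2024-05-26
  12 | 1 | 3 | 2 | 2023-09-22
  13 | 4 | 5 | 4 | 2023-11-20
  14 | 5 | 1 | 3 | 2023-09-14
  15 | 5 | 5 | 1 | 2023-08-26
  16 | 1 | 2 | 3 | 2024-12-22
SELECT name, category FROM products WHERE category <> 'Audio'

Execution result:
name | category
Charger | Accessories
Tablet | Computing
Router | Electronics
Monitor | Computing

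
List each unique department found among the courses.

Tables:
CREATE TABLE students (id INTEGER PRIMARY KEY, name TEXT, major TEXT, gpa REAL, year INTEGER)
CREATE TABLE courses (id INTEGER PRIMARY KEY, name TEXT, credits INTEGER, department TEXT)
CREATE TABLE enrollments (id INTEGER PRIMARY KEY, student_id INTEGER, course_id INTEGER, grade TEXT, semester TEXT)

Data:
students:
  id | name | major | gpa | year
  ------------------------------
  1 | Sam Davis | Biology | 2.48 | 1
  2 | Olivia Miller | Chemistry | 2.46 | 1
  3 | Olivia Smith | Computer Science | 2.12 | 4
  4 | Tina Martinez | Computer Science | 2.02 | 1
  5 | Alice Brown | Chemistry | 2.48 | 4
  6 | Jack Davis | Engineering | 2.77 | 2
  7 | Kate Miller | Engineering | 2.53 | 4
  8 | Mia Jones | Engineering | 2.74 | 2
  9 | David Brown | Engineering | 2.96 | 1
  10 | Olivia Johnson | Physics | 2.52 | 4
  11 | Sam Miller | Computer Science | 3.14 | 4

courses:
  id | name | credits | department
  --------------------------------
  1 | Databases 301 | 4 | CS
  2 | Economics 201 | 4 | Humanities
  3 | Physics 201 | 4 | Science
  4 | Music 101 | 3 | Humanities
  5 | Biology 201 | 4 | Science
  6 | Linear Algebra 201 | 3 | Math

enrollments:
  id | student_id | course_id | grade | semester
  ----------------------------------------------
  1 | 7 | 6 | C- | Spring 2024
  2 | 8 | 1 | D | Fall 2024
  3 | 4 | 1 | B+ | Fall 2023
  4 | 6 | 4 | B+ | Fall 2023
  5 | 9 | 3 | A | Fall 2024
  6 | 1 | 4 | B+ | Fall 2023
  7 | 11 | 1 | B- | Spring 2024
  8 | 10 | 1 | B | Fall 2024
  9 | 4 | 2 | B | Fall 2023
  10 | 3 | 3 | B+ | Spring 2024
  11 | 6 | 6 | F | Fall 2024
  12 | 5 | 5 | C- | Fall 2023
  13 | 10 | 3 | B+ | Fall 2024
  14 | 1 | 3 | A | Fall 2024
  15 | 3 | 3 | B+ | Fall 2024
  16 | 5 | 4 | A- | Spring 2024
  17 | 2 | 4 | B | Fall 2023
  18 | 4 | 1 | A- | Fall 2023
SELECT DISTINCT department FROM courses

Execution result:
department
CS
Humanities
Science
Math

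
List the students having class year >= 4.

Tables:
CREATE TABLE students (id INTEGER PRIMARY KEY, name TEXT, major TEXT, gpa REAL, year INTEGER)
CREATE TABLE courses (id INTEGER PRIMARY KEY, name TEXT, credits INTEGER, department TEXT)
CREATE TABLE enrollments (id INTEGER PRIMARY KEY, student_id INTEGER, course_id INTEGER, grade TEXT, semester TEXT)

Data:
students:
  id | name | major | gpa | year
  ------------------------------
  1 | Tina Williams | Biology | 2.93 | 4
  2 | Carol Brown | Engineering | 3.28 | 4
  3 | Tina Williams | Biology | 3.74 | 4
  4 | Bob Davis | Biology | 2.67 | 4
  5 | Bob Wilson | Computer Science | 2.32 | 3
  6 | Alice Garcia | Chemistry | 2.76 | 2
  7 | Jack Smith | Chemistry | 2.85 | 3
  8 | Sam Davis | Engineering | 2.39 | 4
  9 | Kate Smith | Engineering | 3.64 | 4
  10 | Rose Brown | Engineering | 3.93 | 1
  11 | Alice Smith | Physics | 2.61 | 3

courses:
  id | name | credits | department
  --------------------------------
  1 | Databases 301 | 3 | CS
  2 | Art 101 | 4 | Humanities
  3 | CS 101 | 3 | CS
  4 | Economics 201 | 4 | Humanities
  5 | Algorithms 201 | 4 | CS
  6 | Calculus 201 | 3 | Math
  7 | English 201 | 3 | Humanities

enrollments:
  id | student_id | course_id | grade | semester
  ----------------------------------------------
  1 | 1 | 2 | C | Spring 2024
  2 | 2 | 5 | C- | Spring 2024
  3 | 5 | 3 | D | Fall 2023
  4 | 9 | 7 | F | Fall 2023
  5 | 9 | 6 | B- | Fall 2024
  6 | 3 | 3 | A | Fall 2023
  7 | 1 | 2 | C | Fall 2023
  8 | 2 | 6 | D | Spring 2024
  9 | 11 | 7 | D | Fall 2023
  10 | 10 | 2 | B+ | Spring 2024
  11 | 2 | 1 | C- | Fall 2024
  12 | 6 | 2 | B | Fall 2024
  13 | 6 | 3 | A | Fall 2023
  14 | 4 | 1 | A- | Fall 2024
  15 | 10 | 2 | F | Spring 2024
SELECT name, year FROM students WHERE year >= 4

Execution result:
name | year
Tina Williams | 4
Carol Brown | 4
Tina Williams | 4
Bob Davis | 4
Sam Davis | 4
Kate Smith | 4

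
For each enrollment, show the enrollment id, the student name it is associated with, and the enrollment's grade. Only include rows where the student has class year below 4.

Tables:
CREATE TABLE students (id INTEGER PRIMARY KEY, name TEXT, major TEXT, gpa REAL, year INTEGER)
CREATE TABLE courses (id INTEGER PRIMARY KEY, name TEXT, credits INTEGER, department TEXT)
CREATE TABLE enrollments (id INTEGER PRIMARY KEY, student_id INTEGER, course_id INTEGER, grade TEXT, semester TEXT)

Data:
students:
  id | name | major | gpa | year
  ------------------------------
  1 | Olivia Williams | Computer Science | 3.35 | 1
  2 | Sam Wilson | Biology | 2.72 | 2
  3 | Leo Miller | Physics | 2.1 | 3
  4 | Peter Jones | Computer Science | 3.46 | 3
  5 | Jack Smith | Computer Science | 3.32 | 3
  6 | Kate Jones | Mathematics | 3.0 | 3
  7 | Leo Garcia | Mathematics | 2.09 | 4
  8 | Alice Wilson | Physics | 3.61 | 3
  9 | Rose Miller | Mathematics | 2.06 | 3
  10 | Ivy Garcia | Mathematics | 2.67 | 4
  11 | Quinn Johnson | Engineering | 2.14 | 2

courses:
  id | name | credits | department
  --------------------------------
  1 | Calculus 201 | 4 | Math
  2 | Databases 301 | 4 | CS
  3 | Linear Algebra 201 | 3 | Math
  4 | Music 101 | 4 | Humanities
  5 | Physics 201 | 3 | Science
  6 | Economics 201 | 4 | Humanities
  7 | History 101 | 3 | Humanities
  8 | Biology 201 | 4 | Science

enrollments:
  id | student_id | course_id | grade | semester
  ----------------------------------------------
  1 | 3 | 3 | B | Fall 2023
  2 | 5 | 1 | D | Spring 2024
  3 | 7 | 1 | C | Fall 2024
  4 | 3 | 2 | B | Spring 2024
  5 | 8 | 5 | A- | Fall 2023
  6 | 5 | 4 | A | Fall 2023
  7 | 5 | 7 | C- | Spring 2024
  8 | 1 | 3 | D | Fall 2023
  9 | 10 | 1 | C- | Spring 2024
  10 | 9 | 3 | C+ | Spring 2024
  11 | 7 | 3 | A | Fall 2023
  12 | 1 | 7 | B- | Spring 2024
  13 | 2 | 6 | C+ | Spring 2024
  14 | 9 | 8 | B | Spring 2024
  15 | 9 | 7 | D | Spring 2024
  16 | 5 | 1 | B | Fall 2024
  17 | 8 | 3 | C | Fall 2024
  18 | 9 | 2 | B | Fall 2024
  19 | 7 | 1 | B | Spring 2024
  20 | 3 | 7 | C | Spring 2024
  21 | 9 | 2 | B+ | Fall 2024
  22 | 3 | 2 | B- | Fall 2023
SELECT c.id, p.name AS student, c.grade FROM enrollments c JOIN students p ON c.student_id = p.id WHERE p.year < 4

Execution result:
id | student | grade
1 | Leo Miller | B
2 | Jack Smith | D
4 | Leo Miller | B
5 | Alice Wilson | A-
6 | Jack Smith | A
7 | Jack Smith | C-
8 | Olivia Williams | D
10 | Rose Miller | C+
12 | Olivia Williams | B-
13 | Sam Wilson | C+
14 | Rose Miller | B
15 | Rose Miller | D
16 | Jack Smith | B
17 | Alice Wilson | C
18 | Rose Miller | B
20 | Leo Miller | C
21 | Rose Miller | B+
22 | Leo Miller | B-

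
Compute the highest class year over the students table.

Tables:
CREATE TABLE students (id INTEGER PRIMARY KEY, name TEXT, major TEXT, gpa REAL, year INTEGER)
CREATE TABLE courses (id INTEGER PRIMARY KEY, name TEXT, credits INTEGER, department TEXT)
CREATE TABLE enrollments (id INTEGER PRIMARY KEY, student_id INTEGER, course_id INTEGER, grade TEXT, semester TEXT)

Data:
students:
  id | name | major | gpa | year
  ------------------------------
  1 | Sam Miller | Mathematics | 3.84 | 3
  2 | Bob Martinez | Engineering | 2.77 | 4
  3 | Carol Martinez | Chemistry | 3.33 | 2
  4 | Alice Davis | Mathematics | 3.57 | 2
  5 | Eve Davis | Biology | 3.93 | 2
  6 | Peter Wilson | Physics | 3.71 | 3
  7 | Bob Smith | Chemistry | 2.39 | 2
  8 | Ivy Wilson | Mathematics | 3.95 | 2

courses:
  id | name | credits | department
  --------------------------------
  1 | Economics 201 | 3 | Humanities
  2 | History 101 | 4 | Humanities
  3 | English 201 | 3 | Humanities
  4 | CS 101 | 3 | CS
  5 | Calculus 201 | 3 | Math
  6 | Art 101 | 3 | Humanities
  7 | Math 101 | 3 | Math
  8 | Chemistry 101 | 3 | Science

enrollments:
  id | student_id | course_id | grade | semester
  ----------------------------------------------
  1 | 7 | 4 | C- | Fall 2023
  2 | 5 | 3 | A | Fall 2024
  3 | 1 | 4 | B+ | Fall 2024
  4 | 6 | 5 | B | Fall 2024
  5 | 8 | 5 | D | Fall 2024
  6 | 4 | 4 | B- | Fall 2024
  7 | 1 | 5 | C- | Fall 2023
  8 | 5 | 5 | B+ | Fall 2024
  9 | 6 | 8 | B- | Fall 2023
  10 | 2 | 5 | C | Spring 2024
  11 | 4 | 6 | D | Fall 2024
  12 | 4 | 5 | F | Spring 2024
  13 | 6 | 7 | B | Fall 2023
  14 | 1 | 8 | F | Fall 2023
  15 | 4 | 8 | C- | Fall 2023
SELECT MAX(year) FROM students

Execution result:
4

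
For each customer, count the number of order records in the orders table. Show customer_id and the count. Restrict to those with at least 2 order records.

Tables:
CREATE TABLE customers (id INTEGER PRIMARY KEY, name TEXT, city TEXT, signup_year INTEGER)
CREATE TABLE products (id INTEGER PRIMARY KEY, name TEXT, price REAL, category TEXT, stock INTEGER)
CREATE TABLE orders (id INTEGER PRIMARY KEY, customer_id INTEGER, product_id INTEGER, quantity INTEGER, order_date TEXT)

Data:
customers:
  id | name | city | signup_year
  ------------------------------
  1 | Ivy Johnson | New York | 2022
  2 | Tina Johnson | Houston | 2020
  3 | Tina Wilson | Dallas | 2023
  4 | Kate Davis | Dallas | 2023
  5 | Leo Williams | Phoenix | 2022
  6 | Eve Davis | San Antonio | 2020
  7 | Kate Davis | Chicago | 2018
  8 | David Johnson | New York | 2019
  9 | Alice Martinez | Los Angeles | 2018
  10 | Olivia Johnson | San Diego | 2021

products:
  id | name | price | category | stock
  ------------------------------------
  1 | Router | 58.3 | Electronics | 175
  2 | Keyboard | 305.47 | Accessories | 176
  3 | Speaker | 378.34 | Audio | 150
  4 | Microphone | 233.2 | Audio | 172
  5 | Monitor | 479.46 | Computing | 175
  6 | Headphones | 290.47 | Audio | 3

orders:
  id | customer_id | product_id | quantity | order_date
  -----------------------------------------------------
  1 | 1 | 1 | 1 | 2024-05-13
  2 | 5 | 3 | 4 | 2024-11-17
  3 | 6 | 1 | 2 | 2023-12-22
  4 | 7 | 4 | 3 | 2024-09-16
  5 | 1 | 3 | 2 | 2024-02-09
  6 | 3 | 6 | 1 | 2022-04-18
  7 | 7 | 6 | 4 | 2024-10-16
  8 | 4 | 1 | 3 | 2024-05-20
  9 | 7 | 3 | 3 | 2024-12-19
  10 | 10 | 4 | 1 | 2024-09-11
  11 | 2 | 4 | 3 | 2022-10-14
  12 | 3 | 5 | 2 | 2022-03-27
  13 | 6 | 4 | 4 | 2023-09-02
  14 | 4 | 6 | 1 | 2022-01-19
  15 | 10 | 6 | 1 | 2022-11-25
SELECT customer_id, COUNT(*) AS order_count FROM orders GROUP BY customer_id HAVING COUNT(*) >= 2

Execution result:
customer_id | order_count
1 | 2
3 | 2
4 | 2
6 | 2
7 | 3
10 | 2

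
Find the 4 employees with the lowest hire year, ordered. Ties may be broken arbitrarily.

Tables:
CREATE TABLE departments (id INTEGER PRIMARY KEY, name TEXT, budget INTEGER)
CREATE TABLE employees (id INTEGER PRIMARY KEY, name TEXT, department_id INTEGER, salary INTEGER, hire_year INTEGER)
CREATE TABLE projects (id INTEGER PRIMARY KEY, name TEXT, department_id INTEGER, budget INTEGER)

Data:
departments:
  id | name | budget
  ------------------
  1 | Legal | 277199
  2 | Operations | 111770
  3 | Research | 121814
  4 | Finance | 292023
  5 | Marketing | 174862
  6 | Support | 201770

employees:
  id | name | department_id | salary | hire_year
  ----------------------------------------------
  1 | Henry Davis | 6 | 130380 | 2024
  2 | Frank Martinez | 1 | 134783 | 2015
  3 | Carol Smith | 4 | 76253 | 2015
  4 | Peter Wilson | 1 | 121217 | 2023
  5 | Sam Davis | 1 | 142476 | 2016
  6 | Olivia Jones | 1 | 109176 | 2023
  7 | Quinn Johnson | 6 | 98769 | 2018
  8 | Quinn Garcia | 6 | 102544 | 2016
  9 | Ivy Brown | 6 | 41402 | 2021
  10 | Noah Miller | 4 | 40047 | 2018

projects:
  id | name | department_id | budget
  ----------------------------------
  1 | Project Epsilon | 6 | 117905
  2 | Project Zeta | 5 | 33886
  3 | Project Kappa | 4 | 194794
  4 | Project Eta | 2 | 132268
SELECT name, hire_year FROM employees ORDER BY hire_year ASC LIMIT 4

Execution result:
name | hire_year
Frank Martinez | 2015
Carol Smith | 2015
Sam Davis | 2016
Quinn Garcia | 2016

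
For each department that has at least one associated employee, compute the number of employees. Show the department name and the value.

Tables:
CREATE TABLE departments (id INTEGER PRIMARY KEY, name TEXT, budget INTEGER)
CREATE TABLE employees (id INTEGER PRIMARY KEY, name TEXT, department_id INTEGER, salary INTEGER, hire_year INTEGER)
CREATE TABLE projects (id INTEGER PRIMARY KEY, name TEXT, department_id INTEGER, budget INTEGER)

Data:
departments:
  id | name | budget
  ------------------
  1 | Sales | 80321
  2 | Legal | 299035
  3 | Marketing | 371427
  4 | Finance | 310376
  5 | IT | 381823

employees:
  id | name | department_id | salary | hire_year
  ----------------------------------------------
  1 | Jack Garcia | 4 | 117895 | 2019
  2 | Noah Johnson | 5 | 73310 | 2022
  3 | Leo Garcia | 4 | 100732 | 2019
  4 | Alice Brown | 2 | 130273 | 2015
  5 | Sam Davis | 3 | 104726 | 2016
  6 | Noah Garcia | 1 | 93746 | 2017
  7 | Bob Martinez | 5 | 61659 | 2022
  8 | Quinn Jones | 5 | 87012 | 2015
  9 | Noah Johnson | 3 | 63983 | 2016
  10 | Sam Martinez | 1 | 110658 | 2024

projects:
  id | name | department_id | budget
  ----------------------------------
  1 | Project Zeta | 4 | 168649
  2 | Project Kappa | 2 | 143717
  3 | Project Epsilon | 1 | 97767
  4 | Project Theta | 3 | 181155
SELECT p.name, COUNT(*) AS n FROM employees c JOIN departments p ON c.department_id = p.id GROUP BY p.id, p.name

Execution result:
name | n
Sales | 2
Legal | 1
Marketing | 2
Finance | 2
IT | 3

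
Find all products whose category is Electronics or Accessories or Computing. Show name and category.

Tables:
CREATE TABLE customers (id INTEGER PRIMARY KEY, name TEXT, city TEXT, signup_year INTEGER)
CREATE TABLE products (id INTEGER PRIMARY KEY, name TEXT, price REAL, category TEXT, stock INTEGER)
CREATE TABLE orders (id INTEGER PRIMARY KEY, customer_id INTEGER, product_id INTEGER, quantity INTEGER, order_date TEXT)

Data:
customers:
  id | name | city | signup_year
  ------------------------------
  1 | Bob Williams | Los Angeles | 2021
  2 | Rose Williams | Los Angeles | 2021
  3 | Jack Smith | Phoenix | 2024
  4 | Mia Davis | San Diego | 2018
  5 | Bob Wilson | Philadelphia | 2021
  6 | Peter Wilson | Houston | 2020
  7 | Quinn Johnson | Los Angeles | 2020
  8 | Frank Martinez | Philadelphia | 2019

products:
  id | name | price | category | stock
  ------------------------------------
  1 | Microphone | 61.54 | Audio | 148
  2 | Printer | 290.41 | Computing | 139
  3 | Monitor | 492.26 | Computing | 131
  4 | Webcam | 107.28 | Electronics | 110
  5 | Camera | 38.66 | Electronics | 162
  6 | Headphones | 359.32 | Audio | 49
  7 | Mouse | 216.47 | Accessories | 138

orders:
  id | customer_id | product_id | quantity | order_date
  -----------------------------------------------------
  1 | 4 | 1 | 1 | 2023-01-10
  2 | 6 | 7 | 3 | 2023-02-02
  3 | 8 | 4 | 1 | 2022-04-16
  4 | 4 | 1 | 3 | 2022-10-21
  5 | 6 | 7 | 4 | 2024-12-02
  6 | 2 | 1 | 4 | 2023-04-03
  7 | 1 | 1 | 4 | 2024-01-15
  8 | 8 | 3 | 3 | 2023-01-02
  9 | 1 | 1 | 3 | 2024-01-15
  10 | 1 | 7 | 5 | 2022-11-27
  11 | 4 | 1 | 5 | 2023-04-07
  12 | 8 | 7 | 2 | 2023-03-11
SELECT name, category FROM products WHERE category IN ('Electronics', 'Accessories', 'Computing')

Execution result:
name | category
Printer | Computing
Monitor | Computing
Webcam | Electronics
Camera | Electronics
Mouse | Accessories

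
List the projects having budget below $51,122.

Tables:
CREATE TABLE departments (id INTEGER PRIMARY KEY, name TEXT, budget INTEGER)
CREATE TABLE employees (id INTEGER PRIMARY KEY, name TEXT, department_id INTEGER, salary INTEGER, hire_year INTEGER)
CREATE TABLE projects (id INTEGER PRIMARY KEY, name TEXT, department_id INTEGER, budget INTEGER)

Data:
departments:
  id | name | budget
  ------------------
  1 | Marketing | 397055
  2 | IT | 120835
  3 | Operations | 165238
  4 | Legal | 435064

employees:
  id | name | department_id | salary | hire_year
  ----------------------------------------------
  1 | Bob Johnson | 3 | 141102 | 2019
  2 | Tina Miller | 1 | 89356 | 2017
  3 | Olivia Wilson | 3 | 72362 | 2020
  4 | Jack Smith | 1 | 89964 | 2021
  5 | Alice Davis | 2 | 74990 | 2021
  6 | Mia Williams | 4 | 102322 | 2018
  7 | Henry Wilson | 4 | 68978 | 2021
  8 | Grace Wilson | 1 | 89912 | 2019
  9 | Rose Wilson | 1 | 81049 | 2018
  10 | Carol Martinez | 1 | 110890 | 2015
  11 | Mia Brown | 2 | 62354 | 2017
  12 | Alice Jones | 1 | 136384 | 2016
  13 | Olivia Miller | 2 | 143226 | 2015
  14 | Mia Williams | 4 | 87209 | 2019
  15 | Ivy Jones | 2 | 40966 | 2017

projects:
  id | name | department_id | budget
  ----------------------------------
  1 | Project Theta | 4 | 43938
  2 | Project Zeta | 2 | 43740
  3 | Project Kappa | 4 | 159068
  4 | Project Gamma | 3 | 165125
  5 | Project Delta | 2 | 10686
SELECT name, budget FROM projects WHERE budget < 51122

Execution result:
name | budget
Project Theta | 43938
Project Zeta | 43740
Project Delta | 10686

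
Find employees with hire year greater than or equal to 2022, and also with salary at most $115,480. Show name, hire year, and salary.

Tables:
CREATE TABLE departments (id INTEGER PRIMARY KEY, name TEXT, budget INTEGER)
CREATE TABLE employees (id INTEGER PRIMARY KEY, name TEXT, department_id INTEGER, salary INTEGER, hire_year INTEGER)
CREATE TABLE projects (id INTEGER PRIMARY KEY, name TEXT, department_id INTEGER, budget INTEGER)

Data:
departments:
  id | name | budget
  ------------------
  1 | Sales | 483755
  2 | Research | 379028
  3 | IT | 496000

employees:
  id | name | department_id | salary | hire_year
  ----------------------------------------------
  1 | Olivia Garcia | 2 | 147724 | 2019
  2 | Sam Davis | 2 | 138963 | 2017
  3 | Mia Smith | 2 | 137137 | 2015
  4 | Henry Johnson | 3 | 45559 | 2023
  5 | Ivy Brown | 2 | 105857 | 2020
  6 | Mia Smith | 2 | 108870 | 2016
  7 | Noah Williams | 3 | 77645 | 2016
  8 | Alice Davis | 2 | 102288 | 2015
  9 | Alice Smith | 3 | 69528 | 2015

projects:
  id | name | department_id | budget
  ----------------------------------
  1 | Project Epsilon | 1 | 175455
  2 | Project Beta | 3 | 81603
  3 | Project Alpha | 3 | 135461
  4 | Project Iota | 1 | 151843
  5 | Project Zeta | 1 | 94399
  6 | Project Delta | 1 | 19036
SELECT name, hire_year, salary FROM employees WHERE hire_year >= 2022 AND salary <= 115480

Execution result:
name | hire_year | salary
Henry Johnson | 2023 | 45559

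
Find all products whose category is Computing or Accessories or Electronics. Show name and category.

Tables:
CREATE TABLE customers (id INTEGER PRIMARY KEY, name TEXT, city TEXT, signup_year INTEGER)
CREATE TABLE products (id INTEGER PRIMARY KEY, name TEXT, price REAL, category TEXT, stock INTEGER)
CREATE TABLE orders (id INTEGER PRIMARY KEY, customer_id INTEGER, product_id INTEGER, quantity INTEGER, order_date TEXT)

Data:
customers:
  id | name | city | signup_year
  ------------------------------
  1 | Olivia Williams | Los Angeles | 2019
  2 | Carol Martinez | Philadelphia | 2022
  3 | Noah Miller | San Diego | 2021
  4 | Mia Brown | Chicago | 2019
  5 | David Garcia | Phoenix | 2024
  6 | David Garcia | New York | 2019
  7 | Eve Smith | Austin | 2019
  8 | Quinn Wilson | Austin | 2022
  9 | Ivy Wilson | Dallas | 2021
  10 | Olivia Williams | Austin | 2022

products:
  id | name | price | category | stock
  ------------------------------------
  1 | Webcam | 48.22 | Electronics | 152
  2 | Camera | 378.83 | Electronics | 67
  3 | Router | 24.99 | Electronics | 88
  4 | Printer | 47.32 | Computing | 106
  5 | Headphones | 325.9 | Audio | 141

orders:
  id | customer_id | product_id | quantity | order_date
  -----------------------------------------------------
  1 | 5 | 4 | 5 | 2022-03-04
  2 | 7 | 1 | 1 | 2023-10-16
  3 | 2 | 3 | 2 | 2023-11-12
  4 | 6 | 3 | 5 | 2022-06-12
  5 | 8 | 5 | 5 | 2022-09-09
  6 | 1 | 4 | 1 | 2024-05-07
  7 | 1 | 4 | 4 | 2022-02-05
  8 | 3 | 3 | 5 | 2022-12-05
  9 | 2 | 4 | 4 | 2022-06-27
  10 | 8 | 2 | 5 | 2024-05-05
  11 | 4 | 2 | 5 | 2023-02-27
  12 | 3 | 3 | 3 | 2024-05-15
SELECT name, category FROM products WHERE category IN ('Computing', 'Accessories', 'Electronics')

Execution result:
name | category
Webcam | Electronics
Camera | Electronics
Router | Electronics
Printer | Computing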